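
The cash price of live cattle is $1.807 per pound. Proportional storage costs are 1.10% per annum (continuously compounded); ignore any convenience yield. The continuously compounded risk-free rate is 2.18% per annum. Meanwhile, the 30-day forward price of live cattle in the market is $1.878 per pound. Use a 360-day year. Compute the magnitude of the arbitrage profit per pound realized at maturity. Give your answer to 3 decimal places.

$0.066 per pound

Fair forward: F* = S·e^(carry·T), with carry = (r + u) = 0.0218 + 0.0110 = 0.0328
F* = 1.807 · e^(0.0328 × 30/360) = 1.807 · e^0.002733 = 1.807 × 1.002737 = $1.8119
Market $1.878 > fair $1.8119: forward overpriced → cash-and-carry (buy spot, short the forward).
At maturity, profit = |F_mkt − F*| = |1.878 − 1.8119| = $0.066 per pound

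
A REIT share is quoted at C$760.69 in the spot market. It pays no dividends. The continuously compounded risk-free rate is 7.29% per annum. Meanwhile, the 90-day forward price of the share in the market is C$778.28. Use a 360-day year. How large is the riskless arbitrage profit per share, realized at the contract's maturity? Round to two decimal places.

C$3.60 per share

Fair forward: F* = S·e^(carry·T), with carry = r = 0.0729
F* = 760.69 · e^(0.0729 × 90/360) = 760.69 · e^0.018225 = 760.69 × 1.018392 = C$774.6806
Market C$778.28 > fair C$774.6806: forward overpriced → cash-and-carry (buy spot, short the forward).
At maturity, profit = |F_mkt − F*| = |778.28 − 774.6806| = C$3.60 per share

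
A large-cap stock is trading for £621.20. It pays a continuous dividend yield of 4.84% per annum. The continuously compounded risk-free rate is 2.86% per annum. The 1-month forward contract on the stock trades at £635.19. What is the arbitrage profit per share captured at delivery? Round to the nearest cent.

Fair forward: F* = S·e^(carry·T), with carry = (r − q) = 0.0286 − 0.0484 = -0.0198
F* = 621.20 · e^(-0.0198 × 1/12) = 621.20 · e^-0.001650 = 621.20 × 0.998351 = £620.1756
Market £635.19 > fair £620.1756: forward overpriced → cash-and-carry (buy spot, short the forward).
At maturity, profit = |F_mkt − F*| = |635.19 − 620.1756| = £15.01 per share

£15.01 per share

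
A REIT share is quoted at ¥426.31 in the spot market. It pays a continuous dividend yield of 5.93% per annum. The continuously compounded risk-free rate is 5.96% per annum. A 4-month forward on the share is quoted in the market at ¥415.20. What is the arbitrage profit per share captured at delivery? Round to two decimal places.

¥11.15 per share

Fair forward: F* = S·e^(carry·T), with carry = (r − q) = 0.0596 − 0.0593 = 0.0003
F* = 426.31 · e^(0.0003 × 4/12) = 426.31 · e^0.000100 = 426.31 × 1.000100 = ¥426.3526
Market ¥415.20 < fair ¥426.3526: forward underpriced → reverse cash-and-carry (short spot, go long the forward).
At maturity, profit = |F_mkt − F*| = |415.20 − 426.3526| = ¥11.15 per share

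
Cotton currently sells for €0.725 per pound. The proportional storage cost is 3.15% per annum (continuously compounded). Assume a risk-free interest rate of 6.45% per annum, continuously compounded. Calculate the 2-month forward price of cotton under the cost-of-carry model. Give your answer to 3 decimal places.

€0.737 per pound

Net carry = r + u − y = 0.0645 + 0.0315 − 0.0000 = 0.0960
F = S·e^((r+u−y)T) = 0.725 · e^(0.0960 × 2/12) = 0.725 · e^0.016000
= 0.725 × 1.016129 = €0.737 per pound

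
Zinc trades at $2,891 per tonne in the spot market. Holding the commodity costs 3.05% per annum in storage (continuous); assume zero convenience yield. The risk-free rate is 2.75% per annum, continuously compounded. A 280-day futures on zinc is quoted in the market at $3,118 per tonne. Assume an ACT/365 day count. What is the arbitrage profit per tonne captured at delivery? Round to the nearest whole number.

$95 per tonne

Fair futures: F* = S·e^(carry·T), with carry = (r + u) = 0.0275 + 0.0305 = 0.0580
F* = 2891 · e^(0.0580 × 280/365) = 2891 · e^0.044493 = 2891 × 1.045498 = $3022.5347
Market $3118 > fair $3022.5347: forward overpriced → cash-and-carry (buy spot, short the forward).
At maturity, profit = |F_mkt − F*| = |3118 − 3022.5347| = $95 per tonne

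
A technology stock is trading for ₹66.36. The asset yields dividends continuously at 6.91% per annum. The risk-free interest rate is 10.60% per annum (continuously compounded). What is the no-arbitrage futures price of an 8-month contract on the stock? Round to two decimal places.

F = S·e^((r − q)T) = 66.36 · e^((0.1060 − 0.0691) × 8/12)
= 66.36 · e^0.024600 = 66.36 × 1.024905
F = ₹68.01

₹68.01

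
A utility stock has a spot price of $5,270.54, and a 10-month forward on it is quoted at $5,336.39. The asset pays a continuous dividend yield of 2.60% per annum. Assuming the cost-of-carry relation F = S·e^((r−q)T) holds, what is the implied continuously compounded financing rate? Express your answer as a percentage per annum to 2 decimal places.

From F = S·e^((r−q)T): (r − q) = ln(F/S)/T
ln(5336.39/5270.54) = ln(1.012494) = 0.012417
(r − q) = 0.012417 / (10/12) = 0.014900
r = ln(F/S)/T + q = 0.014900 + 0.0260 = 0.040900
r = 4.09%

4.09%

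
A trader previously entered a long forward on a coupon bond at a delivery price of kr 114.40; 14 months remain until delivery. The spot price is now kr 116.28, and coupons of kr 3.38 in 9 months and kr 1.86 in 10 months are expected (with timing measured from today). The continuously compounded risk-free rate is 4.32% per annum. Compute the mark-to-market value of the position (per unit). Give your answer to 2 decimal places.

kr 2.44

PV(remaining coupons) I = 3.38·e^(−0.0432·9/12) + 1.86·e^(−0.0432·10/12) = 5.0665
Current forward F = (S − I)·e^(rT) = (116.28 − 5.0665)·e^(0.0432·14/12) = 111.2135 × 1.051692 = 116.9623
Value (long) = (F − K)·e^(−rT) = (116.9623 − 114.40) × 0.950849 = 2.4364
Value = kr 2.44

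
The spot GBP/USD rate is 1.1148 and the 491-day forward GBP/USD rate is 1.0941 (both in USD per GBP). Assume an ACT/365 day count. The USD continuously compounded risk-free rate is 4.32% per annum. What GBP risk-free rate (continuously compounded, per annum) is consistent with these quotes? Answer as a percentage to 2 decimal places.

5.71%

F = S·e^((r_USD − r_GBP)T) ⇒ r_GBP = r_USD − ln(F/S)/T
ln(1.0941/1.1148) = -0.018743; /(491/365) = -0.013933
r_GBP = 0.0432 + 0.013933 = 0.057133
r_GBP = 5.71%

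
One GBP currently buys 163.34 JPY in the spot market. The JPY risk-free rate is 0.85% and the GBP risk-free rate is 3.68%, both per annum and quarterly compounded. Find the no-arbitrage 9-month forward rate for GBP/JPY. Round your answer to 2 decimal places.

By covered interest parity, F = S · (1+r_JPY/4)^(4T) / (1+r_GBP/4)^(4T)
= 163.34 × 1.006389 / 1.027855 = 163.34 × 0.979116
F = 159.93 JPY per GBP

159.93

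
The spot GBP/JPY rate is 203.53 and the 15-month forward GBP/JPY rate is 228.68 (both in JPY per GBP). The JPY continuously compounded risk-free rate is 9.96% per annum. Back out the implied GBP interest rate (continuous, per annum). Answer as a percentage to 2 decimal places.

F = S·e^((r_JPY − r_GBP)T) ⇒ r_GBP = r_JPY − ln(F/S)/T
ln(228.68/203.53) = 0.116510; /(15/12) = 0.093208
r_GBP = 0.0996 − 0.093208 = 0.006392
r_GBP = 0.64%

0.64%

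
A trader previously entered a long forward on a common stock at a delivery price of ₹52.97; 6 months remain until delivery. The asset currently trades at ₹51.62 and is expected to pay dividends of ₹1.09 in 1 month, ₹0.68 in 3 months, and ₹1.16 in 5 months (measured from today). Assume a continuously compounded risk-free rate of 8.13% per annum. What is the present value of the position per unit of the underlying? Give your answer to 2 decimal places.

-₹2.11

PV(remaining dividends) I = 1.09·e^(−0.0813·1/12) + 0.68·e^(−0.0813·3/12) + 1.16·e^(−0.0813·5/12) = 2.8703
Current forward F = (S − I)·e^(rT) = (51.62 − 2.8703)·e^(0.0813·6/12) = 48.7497 × 1.041488 = 50.7722
Value (long) = (F − K)·e^(−rT) = (50.7722 − 52.97) × 0.960165 = -2.1103
Value = -₹2.11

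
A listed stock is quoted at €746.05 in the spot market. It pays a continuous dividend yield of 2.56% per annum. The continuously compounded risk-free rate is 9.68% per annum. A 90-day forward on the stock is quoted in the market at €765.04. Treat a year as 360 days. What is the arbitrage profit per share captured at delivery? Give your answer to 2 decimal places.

Fair forward: F* = S·e^(carry·T), with carry = (r − q) = 0.0968 − 0.0256 = 0.0712
F* = 746.05 · e^(0.0712 × 90/360) = 746.05 · e^0.017800 = 746.05 × 1.017959 = €759.4483
Market €765.04 > fair €759.4483: forward overpriced → cash-and-carry (buy spot, short the forward).
At maturity, profit = |F_mkt − F*| = |765.04 − 759.4483| = €5.59 per share

€5.59 per share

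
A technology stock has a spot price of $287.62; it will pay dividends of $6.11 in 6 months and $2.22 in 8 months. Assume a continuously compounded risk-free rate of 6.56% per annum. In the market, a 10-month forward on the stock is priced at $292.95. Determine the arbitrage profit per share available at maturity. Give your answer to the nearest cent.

$2.34 per share

PV(dividends) I = 6.11·e^(−0.0656·6/12) + 2.22·e^(−0.0656·8/12) = 8.0378
Fair forward F* = (S − I)·e^(rT) = (287.62 − 8.0378)·e^0.054667 = 279.5822 × 1.056189 = 295.2916
Market $292.95 < fair 295.2916: forward underpriced → reverse cash-and-carry (short the stock, invest proceeds at r, pay the dividends, go long the forward).
Profit at T = |F_mkt − F*| = |292.95 − 295.2916| = $2.34 per share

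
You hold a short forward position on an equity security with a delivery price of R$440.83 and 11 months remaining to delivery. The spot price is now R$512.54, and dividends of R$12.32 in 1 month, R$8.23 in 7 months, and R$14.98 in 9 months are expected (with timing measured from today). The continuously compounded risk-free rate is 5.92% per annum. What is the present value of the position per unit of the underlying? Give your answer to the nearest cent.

PV(remaining dividends) I = 12.32·e^(−0.0592·1/12) + 8.23·e^(−0.0592·7/12) + 14.98·e^(−0.0592·9/12) = 34.5395
Current forward F = (S − I)·e^(rT) = (512.54 − 34.5395)·e^(0.0592·11/12) = 478.0005 × 1.055766 = 504.6567
Value (long) = (F − K)·e^(−rT) = (504.6567 − 440.83) × 0.947179 = 60.4553
Short position value = −(long value) = -R$60.46

-R$60.46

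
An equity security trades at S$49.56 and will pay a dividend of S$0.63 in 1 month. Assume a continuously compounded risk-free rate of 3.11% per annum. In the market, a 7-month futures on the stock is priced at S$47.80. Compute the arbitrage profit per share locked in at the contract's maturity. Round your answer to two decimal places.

S$2.03 per share

PV(dividends) I = 0.63·e^(−0.0311·1/12) = 0.6284
Fair futures F* = (S − I)·e^(rT) = (49.56 − 0.6284)·e^0.018142 = 48.9316 × 1.018308 = 49.8274
Market S$47.80 < fair 49.8274: forward underpriced → reverse cash-and-carry (short the stock, invest proceeds at r, pay the dividends, go long the forward).
Profit at T = |F_mkt − F*| = |47.80 − 49.8274| = S$2.03 per share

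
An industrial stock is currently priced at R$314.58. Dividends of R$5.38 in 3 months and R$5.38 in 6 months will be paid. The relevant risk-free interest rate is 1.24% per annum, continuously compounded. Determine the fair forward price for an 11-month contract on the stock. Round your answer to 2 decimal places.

PV(dividends) I = 5.38·e^(−0.0124·3/12) + 5.38·e^(−0.0124·6/12)
I = 5.3633 + 5.3467 = 10.7100
F = (S − I)·e^(rT) = (314.58 − 10.7100) · e^(0.0124·11/12)
= 303.8700 · e^0.011367 = 303.8700 × 1.011432 = R$307.34

R$307.34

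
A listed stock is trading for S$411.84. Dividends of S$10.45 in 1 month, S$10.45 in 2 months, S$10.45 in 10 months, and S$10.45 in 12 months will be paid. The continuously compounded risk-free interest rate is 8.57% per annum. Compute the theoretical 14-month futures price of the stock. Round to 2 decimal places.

PV(dividends) I = 10.45·e^(−0.0857·1/12) + 10.45·e^(−0.0857·2/12) + 10.45·e^(−0.0857·10/12) + 10.45·e^(−0.0857·12/12)
I = 10.3756 + 10.3018 + 9.7297 + 9.5917 = 39.9988
F = (S − I)·e^(rT) = (411.84 − 39.9988) · e^(0.0857·14/12)
= 371.8412 · e^0.099983 = 371.8412 × 1.105152 = S$410.94

S$410.94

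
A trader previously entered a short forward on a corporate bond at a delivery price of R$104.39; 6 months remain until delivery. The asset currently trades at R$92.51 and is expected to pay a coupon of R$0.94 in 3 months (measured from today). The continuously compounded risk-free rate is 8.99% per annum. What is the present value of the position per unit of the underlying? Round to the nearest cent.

PV(remaining coupons) I = 0.94·e^(−0.0899·3/12) = 0.9191
Current forward F = (S − I)·e^(rT) = (92.51 − 0.9191)·e^(0.0899·6/12) = 91.5909 × 1.045976 = 95.8019
Value (long) = (F − K)·e^(−rT) = (95.8019 − 104.39) × 0.956045 = -8.2106
Short position value = −(long value) = R$8.21

R$8.21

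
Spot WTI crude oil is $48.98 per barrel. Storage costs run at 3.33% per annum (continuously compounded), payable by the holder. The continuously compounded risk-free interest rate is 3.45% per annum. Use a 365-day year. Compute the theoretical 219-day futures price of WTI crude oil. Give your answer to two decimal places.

$51.01 per barrel

Net carry = r + u − y = 0.0345 + 0.0333 − 0.0000 = 0.0678
F = S·e^((r+u−y)T) = 48.98 · e^(0.0678 × 219/365) = 48.98 · e^0.040680
= 48.98 × 1.041519 = $51.01 per barrel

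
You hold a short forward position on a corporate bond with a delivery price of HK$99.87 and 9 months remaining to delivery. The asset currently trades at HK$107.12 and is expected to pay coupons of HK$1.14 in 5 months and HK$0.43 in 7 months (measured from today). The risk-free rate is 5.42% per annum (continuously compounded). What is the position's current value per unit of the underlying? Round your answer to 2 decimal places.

-HK$9.70

PV(remaining coupons) I = 1.14·e^(−0.0542·5/12) + 0.43·e^(−0.0542·7/12) = 1.5312
Current forward F = (S − I)·e^(rT) = (107.12 − 1.5312)·e^(0.0542·9/12) = 105.5888 × 1.041488 = 109.9695
Value (long) = (F − K)·e^(−rT) = (109.9695 − 99.87) × 0.960165 = 9.6972
Short position value = −(long value) = -HK$9.70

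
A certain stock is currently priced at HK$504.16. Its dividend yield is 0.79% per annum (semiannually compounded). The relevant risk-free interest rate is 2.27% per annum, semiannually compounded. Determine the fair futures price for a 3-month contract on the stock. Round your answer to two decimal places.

HK$506.01

F = S · (1+r/2)^(2T) / (1+q/2)^(2T)
= 504.16 × 1.005659 / 1.001973 = 504.16 × 1.003679
F = HK$506.01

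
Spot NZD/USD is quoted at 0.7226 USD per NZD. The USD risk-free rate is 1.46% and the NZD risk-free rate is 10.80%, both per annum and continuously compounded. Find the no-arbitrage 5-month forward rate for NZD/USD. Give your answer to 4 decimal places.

0.6950

F = S·e^((r_USD − r_NZD)T) = 0.7226 · e^((0.0146 − 0.1080) × 5/12)
= 0.7226 · e^-0.038917 = 0.7226 × 0.961831
F = 0.6950 USD per NZD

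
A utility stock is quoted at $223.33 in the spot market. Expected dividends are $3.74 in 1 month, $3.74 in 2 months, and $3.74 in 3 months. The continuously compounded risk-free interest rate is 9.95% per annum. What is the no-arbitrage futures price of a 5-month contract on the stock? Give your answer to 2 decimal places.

$221.28

PV(dividends) I = 3.74·e^(−0.0995·1/12) + 3.74·e^(−0.0995·2/12) + 3.74·e^(−0.0995·3/12)
I = 3.7091 + 3.6785 + 3.6481 = 11.0357
F = (S − I)·e^(rT) = (223.33 − 11.0357) · e^(0.0995·5/12)
= 212.2943 · e^0.041458 = 212.2943 × 1.042329 = $221.28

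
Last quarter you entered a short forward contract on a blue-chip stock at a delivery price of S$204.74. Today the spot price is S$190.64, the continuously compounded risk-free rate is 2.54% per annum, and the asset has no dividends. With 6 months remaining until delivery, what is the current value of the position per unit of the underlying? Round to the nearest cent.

S$11.52

Current fair forward for the remaining 6 months: F = S·e^(r·T), r = 0.0254
F = 190.64 · e^(0.0254 × 6/12) = 190.64 × 1.012781 = 193.0766
Value of long forward = (F − K)·e^(−rT) = (193.0766 − 204.74) · e^(−0.0254·6/12)
= -11.6634 × 0.987380 = -11.52
Short position value = −(long value) = S$11.52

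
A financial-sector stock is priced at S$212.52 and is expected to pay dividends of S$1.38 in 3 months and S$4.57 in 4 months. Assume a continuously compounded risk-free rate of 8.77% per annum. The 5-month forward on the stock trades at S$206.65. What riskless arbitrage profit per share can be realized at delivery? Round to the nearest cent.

PV(dividends) I = 1.38·e^(−0.0877·3/12) + 4.57·e^(−0.0877·4/12) = 5.7884
Fair forward F* = (S − I)·e^(rT) = (212.52 − 5.7884)·e^0.036542 = 206.7316 × 1.037218 = 214.4257
Market S$206.65 < fair 214.4257: forward underpriced → reverse cash-and-carry (short the stock, invest proceeds at r, pay the dividends, go long the forward).
Profit at T = |F_mkt − F*| = |206.65 − 214.4257| = S$7.78 per share

S$7.78 per share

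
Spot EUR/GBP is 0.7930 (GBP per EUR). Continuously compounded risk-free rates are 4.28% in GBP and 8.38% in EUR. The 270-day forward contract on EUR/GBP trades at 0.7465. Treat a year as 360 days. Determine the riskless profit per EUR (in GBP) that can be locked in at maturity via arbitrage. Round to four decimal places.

0.0225 per EUR (in GBP)

Fair forward: F* = S·e^(carry·T), with carry = (r_GBP − r_EUR) = 0.0428 − 0.0838 = -0.0410
F* = 0.7930 · e^(-0.0410 × 270/360) = 0.7930 · e^-0.030750 = 0.7930 × 0.969718 = 0.7690
Market 0.7465 < fair 0.7690: forward underpriced → reverse cash-and-carry (short spot, go long the forward).
At maturity, profit = |F_mkt − F*| = |0.7465 − 0.7690| = 0.0225 per EUR (in GBP)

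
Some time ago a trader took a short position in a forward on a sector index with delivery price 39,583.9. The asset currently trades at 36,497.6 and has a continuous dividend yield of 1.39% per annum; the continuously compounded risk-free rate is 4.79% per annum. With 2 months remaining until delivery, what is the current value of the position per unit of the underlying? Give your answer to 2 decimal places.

2856.00

Current fair forward for the remaining 2 months: F = S·e^((r − q)·T), (r − q) = 0.0479 − 0.0139 = 0.0340
F = 36497.6 · e^(0.0340 × 2/12) = 36497.6 × 1.00568275 = 36705.0067
Value of long forward = (F − K)·e^(−rT) = (36705.0067 − 39583.9) · e^(−0.0479·2/12)
= -2878.8933 × 0.99204845 = -2856.00
Short position value = −(long value) = 2856.00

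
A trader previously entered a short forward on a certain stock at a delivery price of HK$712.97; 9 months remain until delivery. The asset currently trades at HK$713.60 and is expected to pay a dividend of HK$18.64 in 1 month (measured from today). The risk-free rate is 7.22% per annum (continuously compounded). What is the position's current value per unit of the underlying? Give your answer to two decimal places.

-HK$19.68

PV(remaining dividends) I = 18.64·e^(−0.0722·1/12) = 18.5282
Current forward F = (S − I)·e^(rT) = (713.60 − 18.5282)·e^(0.0722·9/12) = 695.0718 × 1.055643 = 733.7477
Value (long) = (F − K)·e^(−rT) = (733.7477 − 712.97) × 0.947290 = 19.6825
Short position value = −(long value) = -HK$19.68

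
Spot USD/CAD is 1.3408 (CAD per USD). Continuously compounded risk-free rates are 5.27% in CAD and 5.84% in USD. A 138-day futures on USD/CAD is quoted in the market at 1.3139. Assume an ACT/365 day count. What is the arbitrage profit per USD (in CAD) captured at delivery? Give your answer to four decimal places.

0.0240 per USD (in CAD)

Fair futures: F* = S·e^(carry·T), with carry = (r_CAD − r_USD) = 0.0527 − 0.0584 = -0.0057
F* = 1.3408 · e^(-0.0057 × 138/365) = 1.3408 · e^-0.002155 = 1.3408 × 0.997847 = 1.3379
Market 1.3139 < fair 1.3379: forward underpriced → reverse cash-and-carry (short spot, go long the forward).
At maturity, profit = |F_mkt − F*| = |1.3139 − 1.3379| = 0.0240 per USD (in CAD)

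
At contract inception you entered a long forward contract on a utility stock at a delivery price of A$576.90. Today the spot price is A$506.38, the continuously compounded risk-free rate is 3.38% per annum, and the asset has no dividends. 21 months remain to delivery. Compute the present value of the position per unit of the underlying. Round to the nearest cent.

Current fair forward for the remaining 21 months: F = S·e^(r·T), r = 0.0338
F = 506.38 · e^(0.0338 × 21/12) = 506.38 × 1.060934 = 537.2358
Value of long forward = (F − K)·e^(−rT) = (537.2358 − 576.90) · e^(−0.0338·21/12)
= -39.6642 × 0.942565 = -37.39

-A$37.39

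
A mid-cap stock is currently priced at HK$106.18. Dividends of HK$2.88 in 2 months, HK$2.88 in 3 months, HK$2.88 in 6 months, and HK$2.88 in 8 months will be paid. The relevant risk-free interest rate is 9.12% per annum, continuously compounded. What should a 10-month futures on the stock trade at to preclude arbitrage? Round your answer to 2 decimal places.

PV(dividends) I = 2.88·e^(−0.0912·2/12) + 2.88·e^(−0.0912·3/12) + 2.88·e^(−0.0912·6/12) + 2.88·e^(−0.0912·8/12)
I = 2.8366 + 2.8151 + 2.7516 + 2.7101 = 11.1134
F = (S − I)·e^(rT) = (106.18 − 11.1134) · e^(0.0912·10/12)
= 95.0666 · e^0.076000 = 95.0666 × 1.078963 = HK$102.57

HK$102.57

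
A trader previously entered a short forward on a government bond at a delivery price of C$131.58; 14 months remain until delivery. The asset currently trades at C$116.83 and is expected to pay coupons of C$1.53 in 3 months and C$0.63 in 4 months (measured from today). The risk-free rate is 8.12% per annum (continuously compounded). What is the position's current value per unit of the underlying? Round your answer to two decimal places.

PV(remaining coupons) I = 1.53·e^(−0.0812·3/12) + 0.63·e^(−0.0812·4/12) = 2.1124
Current forward F = (S − I)·e^(rT) = (116.83 − 2.1124)·e^(0.0812·14/12) = 114.7176 × 1.099366 = 126.1166
Value (long) = (F − K)·e^(−rT) = (126.1166 − 131.58) × 0.909615 = -4.9696
Short position value = −(long value) = C$4.97

C$4.97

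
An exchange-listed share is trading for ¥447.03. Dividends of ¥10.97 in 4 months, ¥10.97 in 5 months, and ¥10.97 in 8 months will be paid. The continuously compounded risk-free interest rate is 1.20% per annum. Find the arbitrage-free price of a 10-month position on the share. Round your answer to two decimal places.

PV(dividends) I = 10.97·e^(−0.0120·4/12) + 10.97·e^(−0.0120·5/12) + 10.97·e^(−0.0120·8/12)
I = 10.9262 + 10.9153 + 10.8826 = 32.7241
F = (S − I)·e^(rT) = (447.03 − 32.7241) · e^(0.0120·10/12)
= 414.3059 · e^0.010000 = 414.3059 × 1.010050 = ¥418.47

¥418.47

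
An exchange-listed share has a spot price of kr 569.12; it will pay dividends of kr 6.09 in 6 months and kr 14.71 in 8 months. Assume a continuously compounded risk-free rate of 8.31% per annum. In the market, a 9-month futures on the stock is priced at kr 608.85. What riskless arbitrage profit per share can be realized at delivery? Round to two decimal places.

kr 24.16 per share

PV(dividends) I = 6.09·e^(−0.0831·6/12) + 14.71·e^(−0.0831·8/12) = 19.7594
Fair futures F* = (S − I)·e^(rT) = (569.12 − 19.7594)·e^0.062325 = 549.3606 × 1.064308 = 584.6889
Market kr 608.85 > fair 584.6889: forward overpriced → cash-and-carry (borrow at r, buy the stock and collect the dividends, short the forward).
Profit at T = |F_mkt − F*| = |608.85 − 584.6889| = kr 24.16 per share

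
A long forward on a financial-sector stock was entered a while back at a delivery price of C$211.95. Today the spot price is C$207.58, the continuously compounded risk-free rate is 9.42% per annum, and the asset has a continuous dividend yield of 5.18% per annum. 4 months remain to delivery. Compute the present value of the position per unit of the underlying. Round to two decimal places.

-C$1.37

Current fair forward for the remaining 4 months: F = S·e^((r − q)·T), (r − q) = 0.0942 − 0.0518 = 0.0424
F = 207.58 · e^(0.0424 × 4/12) = 207.58 × 1.014234 = 210.5347
Value of long forward = (F − K)·e^(−rT) = (210.5347 − 211.95) · e^(−0.0942·4/12)
= -1.4153 × 0.969088 = -1.37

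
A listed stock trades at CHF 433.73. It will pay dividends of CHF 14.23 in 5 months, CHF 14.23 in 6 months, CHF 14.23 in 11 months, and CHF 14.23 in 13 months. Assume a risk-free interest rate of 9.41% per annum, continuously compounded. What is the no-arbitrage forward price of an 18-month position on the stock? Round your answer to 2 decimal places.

PV(dividends) I = 14.23·e^(−0.0941·5/12) + 14.23·e^(−0.0941·6/12) + 14.23·e^(−0.0941·11/12) + 14.23·e^(−0.0941·13/12)
I = 13.6829 + 13.5760 + 13.0540 + 12.8509 = 53.1638
F = (S − I)·e^(rT) = (433.73 − 53.1638) · e^(0.0941·18/12)
= 380.5662 · e^0.141150 = 380.5662 × 1.151597 = CHF 438.26

CHF 438.26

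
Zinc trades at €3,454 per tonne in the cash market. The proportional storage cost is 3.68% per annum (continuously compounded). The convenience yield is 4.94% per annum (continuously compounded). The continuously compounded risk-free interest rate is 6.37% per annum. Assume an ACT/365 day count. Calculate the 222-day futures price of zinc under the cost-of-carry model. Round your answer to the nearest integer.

Net carry = r + u − y = 0.0637 + 0.0368 − 0.0494 = 0.0511
F = S·e^((r+u−y)T) = 3454 · e^(0.0511 × 222/365) = 3454 · e^0.031080
= 3454 × 1.031568 = €3,563 per tonne

€3,563 per tonne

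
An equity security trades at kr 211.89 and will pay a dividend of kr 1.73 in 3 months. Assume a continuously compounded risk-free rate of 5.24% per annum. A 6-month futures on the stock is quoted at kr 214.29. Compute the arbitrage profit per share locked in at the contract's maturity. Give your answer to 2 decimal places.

kr 1.47 per share

PV(dividends) I = 1.73·e^(−0.0524·3/12) = 1.7075
Fair futures F* = (S − I)·e^(rT) = (211.89 − 1.7075)·e^0.026200 = 210.1825 × 1.026546 = 215.7620
Market kr 214.29 < fair 215.7620: forward underpriced → reverse cash-and-carry (short the stock, invest proceeds at r, pay the dividends, go long the forward).
Profit at T = |F_mkt − F*| = |214.29 − 215.7620| = kr 1.47 per share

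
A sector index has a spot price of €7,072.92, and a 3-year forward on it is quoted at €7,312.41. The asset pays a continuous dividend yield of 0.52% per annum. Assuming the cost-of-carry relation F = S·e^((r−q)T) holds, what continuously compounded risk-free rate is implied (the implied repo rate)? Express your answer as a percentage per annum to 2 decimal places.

From F = S·e^((r−q)T): (r − q) = ln(F/S)/T
ln(7312.41/7072.92) = ln(1.033860) = 0.033299
(r − q) = 0.033299 / (3) = 0.011100
r = ln(F/S)/T + q = 0.011100 + 0.0052 = 0.016300
r = 1.63%

1.63%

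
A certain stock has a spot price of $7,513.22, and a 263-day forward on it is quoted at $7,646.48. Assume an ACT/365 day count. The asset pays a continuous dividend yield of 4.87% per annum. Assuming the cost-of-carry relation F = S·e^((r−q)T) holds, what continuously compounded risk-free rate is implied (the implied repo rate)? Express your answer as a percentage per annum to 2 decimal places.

From F = S·e^((r−q)T): (r − q) = ln(F/S)/T
ln(7646.48/7513.22) = ln(1.017737) = 0.017582
(r − q) = 0.017582 / (263/365) = 0.024401
r = ln(F/S)/T + q = 0.024401 + 0.0487 = 0.073101
r = 7.31%

7.31%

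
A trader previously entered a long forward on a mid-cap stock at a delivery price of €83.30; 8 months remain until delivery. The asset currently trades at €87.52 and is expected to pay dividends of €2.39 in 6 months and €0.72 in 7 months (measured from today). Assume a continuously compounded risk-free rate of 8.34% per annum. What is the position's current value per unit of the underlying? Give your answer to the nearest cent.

PV(remaining dividends) I = 2.39·e^(−0.0834·6/12) + 0.72·e^(−0.0834·7/12) = 2.9782
Current forward F = (S − I)·e^(rT) = (87.52 − 2.9782)·e^(0.0834·8/12) = 84.5418 × 1.057175 = 89.3755
Value (long) = (F − K)·e^(−rT) = (89.3755 − 83.30) × 0.945917 = 5.7469
Value = €5.75

€5.75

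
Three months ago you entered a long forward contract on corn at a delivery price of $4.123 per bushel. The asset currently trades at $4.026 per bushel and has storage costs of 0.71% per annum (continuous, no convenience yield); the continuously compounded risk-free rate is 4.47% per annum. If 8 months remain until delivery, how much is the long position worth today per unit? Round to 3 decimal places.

$0.043 per bushel

Current fair forward for the remaining 8 months: F = S·e^((r + u)·T), (r + u) = 0.0447 + 0.0071 = 0.0518
F = 4.026 · e^(0.0518 × 8/12) = 4.026 × 1.035137 = 4.1675
Value of long forward = (F − K)·e^(−rT) = (4.1675 − 4.123) · e^(−0.0447·8/12)
= 0.0445 × 0.970640 = 0.043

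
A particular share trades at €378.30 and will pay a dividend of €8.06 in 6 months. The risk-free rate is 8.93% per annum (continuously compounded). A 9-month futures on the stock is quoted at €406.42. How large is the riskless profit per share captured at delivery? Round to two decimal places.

€10.16 per share

PV(dividends) I = 8.06·e^(−0.0893·6/12) = 7.7080
Fair futures F* = (S − I)·e^(rT) = (378.30 − 7.7080)·e^0.066975 = 370.5920 × 1.069269 = 396.2625
Market €406.42 > fair 396.2625: forward overpriced → cash-and-carry (borrow at r, buy the stock and collect the dividends, short the forward).
Profit at T = |F_mkt − F*| = |406.42 − 396.2625| = €10.16 per share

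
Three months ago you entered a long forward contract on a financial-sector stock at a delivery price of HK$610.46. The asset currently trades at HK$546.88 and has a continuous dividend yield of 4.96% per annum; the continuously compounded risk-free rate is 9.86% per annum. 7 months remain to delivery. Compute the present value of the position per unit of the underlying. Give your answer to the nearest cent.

Current fair forward for the remaining 7 months: F = S·e^((r − q)·T), (r − q) = 0.0986 − 0.0496 = 0.0490
F = 546.88 · e^(0.0490 × 7/12) = 546.88 × 1.028996 = 562.7373
Value of long forward = (F − K)·e^(−rT) = (562.7373 − 610.46) · e^(−0.0986·7/12)
= -47.7227 × 0.944106 = -45.06

-HK$45.06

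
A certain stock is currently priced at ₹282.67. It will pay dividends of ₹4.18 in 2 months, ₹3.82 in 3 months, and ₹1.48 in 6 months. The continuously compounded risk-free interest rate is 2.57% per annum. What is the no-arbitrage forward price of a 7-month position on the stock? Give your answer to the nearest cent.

PV(dividends) I = 4.18·e^(−0.0257·2/12) + 3.82·e^(−0.0257·3/12) + 1.48·e^(−0.0257·6/12)
I = 4.1621 + 3.7955 + 1.4611 = 9.4187
F = (S − I)·e^(rT) = (282.67 − 9.4187) · e^(0.0257·7/12)
= 273.2513 · e^0.014992 = 273.2513 × 1.015105 = ₹277.38

₹277.38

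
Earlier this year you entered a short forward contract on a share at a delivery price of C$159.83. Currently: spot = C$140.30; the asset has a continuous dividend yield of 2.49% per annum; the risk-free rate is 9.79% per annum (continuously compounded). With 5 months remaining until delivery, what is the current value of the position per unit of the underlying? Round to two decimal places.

Current fair forward for the remaining 5 months: F = S·e^((r − q)·T), (r − q) = 0.0979 − 0.0249 = 0.0730
F = 140.30 · e^(0.0730 × 5/12) = 140.30 × 1.030884 = 144.6330
Value of long forward = (F − K)·e^(−rT) = (144.6330 − 159.83) · e^(−0.0979·5/12)
= -15.1970 × 0.960029 = -14.59
Short position value = −(long value) = C$14.59

C$14.59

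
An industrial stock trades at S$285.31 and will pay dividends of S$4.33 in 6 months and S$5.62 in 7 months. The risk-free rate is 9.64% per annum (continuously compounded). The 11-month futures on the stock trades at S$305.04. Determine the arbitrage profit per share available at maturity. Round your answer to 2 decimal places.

PV(dividends) I = 4.33·e^(−0.0964·6/12) + 5.62·e^(−0.0964·7/12) = 9.4389
Fair futures F* = (S − I)·e^(rT) = (285.31 − 9.4389)·e^0.088367 = 275.8711 × 1.092389 = 301.3586
Market S$305.04 > fair 301.3586: forward overpriced → cash-and-carry (borrow at r, buy the stock and collect the dividends, short the forward).
Profit at T = |F_mkt − F*| = |305.04 − 301.3586| = S$3.68 per share

S$3.68 per share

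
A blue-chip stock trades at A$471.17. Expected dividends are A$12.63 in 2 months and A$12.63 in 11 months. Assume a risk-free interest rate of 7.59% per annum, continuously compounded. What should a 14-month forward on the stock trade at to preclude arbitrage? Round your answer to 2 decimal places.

A$488.30

PV(dividends) I = 12.63·e^(−0.0759·2/12) + 12.63·e^(−0.0759·11/12)
I = 12.4712 + 11.7811 = 24.2523
F = (S − I)·e^(rT) = (471.17 − 24.2523) · e^(0.0759·14/12)
= 446.9177 · e^0.088550 = 446.9177 × 1.092589 = A$488.30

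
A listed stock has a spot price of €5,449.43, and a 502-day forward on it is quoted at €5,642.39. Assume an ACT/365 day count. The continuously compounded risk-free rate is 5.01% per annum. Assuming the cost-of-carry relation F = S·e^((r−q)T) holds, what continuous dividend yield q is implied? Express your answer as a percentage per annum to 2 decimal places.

From F = S·e^((r−q)T): (r − q) = ln(F/S)/T
ln(5642.39/5449.43) = ln(1.035409) = 0.034797
(r − q) = 0.034797 / (502/365) = 0.025301
q = r − ln(F/S)/T = 0.0501 − 0.025301 = 0.024799
q = 2.48%

2.48%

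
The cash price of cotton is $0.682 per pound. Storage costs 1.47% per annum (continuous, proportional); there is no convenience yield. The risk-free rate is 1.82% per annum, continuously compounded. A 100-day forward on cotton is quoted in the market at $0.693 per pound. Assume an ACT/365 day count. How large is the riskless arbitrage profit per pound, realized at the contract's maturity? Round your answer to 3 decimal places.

Fair forward: F* = S·e^(carry·T), with carry = (r + u) = 0.0182 + 0.0147 = 0.0329
F* = 0.682 · e^(0.0329 × 100/365) = 0.682 · e^0.009014 = 0.682 × 1.009055 = $0.6882
Market $0.693 > fair $0.6882: forward overpriced → cash-and-carry (buy spot, short the forward).
At maturity, profit = |F_mkt − F*| = |0.693 − 0.6882| = $0.005 per pound

$0.005 per pound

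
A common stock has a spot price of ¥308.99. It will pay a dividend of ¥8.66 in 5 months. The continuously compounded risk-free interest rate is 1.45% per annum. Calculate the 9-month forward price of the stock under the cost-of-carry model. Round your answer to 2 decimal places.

PV(dividends) I = 8.66·e^(−0.0145·5/12)
I = 8.6078
F = (S − I)·e^(rT) = (308.99 − 8.6078) · e^(0.0145·9/12)
= 300.3822 · e^0.010875 = 300.3822 × 1.010934 = ¥303.67

¥303.67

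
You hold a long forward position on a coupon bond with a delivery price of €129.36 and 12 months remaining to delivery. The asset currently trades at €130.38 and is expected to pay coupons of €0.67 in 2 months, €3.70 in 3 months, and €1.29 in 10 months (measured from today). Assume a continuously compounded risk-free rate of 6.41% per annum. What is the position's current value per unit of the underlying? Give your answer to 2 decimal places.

PV(remaining coupons) I = 0.67·e^(−0.0641·2/12) + 3.70·e^(−0.0641·3/12) + 1.29·e^(−0.0641·10/12) = 5.5270
Current forward F = (S − I)·e^(rT) = (130.38 − 5.5270)·e^(0.0641·12/12) = 124.8530 × 1.066199 = 133.1181
Value (long) = (F − K)·e^(−rT) = (133.1181 − 129.36) × 0.937911 = 3.5248
Value = €3.52

€3.52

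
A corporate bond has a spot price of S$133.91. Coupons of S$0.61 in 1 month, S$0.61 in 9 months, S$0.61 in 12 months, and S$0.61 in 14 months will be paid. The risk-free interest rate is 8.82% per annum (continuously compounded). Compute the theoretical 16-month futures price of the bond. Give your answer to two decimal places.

PV(coupons) I = 0.61·e^(−0.0882·1/12) + 0.61·e^(−0.0882·9/12) + 0.61·e^(−0.0882·12/12) + 0.61·e^(−0.0882·14/12)
I = 0.6055 + 0.5710 + 0.5585 + 0.5504 = 2.2854
F = (S − I)·e^(rT) = (133.91 − 2.2854) · e^(0.0882·16/12)
= 131.6246 · e^0.117600 = 131.6246 × 1.124794 = S$148.05

S$148.05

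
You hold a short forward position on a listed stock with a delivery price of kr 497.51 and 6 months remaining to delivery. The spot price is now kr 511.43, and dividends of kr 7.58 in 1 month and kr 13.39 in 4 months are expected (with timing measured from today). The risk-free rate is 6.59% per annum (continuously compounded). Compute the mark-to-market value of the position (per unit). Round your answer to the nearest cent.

-kr 9.41

PV(remaining dividends) I = 7.58·e^(−0.0659·1/12) + 13.39·e^(−0.0659·4/12) = 20.6376
Current forward F = (S − I)·e^(rT) = (511.43 − 20.6376)·e^(0.0659·6/12) = 490.7924 × 1.033499 = 507.2335
Value (long) = (F − K)·e^(−rT) = (507.2335 − 497.51) × 0.967587 = 9.4083
Short position value = −(long value) = -kr 9.41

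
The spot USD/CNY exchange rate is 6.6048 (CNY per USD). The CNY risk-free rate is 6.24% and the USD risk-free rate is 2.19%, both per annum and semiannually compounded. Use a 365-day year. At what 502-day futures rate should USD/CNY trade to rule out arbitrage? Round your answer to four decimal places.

6.9751

By covered interest parity, F = S · (1+r_CNY/2)^(2T) / (1+r_USD/2)^(2T)
= 6.6048 × 1.088183 / 1.030409 = 6.6048 × 1.056069
F = 6.9751 CNY per USD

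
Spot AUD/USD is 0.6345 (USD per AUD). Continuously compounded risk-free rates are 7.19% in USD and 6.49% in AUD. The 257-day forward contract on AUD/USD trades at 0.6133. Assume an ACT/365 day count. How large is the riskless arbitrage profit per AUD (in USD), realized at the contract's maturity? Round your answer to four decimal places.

Fair forward: F* = S·e^(carry·T), with carry = (r_USD − r_AUD) = 0.0719 − 0.0649 = 0.0070
F* = 0.6345 · e^(0.0070 × 257/365) = 0.6345 · e^0.004929 = 0.6345 × 1.004941 = 0.6376
Market 0.6133 < fair 0.6376: forward underpriced → reverse cash-and-carry (short spot, go long the forward).
At maturity, profit = |F_mkt − F*| = |0.6133 − 0.6376| = 0.0243 per AUD (in USD)

0.0243 per AUD (in USD)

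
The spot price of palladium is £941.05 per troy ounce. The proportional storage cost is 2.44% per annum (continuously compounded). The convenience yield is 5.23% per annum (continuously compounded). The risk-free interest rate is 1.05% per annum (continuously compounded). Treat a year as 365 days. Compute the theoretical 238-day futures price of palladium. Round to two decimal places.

£930.43 per troy ounce

Net carry = r + u − y = 0.0105 + 0.0244 − 0.0523 = -0.0174
F = S·e^((r+u−y)T) = 941.05 · e^(-0.0174 × 238/365) = 941.05 · e^-0.011346
= 941.05 × 0.988718 = £930.43 per troy ounce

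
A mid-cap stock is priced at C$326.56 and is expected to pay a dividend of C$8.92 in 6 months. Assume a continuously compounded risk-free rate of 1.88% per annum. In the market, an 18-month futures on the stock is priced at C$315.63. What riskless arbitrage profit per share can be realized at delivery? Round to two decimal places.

PV(dividends) I = 8.92·e^(−0.0188·6/12) = 8.8365
Fair futures F* = (S − I)·e^(rT) = (326.56 − 8.8365)·e^0.028200 = 317.7235 × 1.028601 = 326.8107
Market C$315.63 < fair 326.8107: forward underpriced → reverse cash-and-carry (short the stock, invest proceeds at r, pay the dividends, go long the forward).
Profit at T = |F_mkt − F*| = |315.63 − 326.8107| = C$11.18 per share

C$11.18 per share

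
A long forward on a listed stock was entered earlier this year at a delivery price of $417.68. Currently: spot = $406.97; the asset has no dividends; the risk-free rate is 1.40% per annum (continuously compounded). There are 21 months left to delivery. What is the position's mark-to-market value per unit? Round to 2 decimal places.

-$0.60

Current fair forward for the remaining 21 months: F = S·e^(r·T), r = 0.0140
F = 406.97 · e^(0.0140 × 21/12) = 406.97 × 1.024803 = 417.0641
Value of long forward = (F − K)·e^(−rT) = (417.0641 − 417.68) · e^(−0.0140·21/12)
= -0.6159 × 0.975798 = -0.60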